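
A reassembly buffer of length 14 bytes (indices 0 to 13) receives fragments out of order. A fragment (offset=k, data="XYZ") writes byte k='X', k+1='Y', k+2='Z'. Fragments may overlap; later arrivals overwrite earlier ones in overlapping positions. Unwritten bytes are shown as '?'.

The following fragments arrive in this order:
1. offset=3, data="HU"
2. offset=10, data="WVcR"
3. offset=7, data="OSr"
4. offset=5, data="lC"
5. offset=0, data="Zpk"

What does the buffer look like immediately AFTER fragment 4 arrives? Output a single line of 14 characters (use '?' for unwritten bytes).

Answer: ???HUlCOSrWVcR

Derivation:
Fragment 1: offset=3 data="HU" -> buffer=???HU?????????
Fragment 2: offset=10 data="WVcR" -> buffer=???HU?????WVcR
Fragment 3: offset=7 data="OSr" -> buffer=???HU??OSrWVcR
Fragment 4: offset=5 data="lC" -> buffer=???HUlCOSrWVcR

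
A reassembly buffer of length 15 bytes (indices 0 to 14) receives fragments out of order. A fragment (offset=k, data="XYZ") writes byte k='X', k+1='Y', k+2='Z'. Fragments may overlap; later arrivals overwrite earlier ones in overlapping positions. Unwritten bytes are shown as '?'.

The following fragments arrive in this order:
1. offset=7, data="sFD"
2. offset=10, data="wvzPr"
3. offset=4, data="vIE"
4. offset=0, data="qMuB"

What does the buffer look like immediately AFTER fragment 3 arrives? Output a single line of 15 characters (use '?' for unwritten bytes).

Answer: ????vIEsFDwvzPr

Derivation:
Fragment 1: offset=7 data="sFD" -> buffer=???????sFD?????
Fragment 2: offset=10 data="wvzPr" -> buffer=???????sFDwvzPr
Fragment 3: offset=4 data="vIE" -> buffer=????vIEsFDwvzPr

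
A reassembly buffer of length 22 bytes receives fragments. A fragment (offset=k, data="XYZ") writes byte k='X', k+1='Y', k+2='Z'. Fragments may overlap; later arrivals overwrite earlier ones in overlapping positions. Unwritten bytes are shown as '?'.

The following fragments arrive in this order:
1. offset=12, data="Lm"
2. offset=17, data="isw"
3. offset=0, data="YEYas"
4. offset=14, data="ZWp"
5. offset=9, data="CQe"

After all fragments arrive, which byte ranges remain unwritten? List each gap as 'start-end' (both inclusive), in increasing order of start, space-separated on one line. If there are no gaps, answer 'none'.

Answer: 5-8 20-21

Derivation:
Fragment 1: offset=12 len=2
Fragment 2: offset=17 len=3
Fragment 3: offset=0 len=5
Fragment 4: offset=14 len=3
Fragment 5: offset=9 len=3
Gaps: 5-8 20-21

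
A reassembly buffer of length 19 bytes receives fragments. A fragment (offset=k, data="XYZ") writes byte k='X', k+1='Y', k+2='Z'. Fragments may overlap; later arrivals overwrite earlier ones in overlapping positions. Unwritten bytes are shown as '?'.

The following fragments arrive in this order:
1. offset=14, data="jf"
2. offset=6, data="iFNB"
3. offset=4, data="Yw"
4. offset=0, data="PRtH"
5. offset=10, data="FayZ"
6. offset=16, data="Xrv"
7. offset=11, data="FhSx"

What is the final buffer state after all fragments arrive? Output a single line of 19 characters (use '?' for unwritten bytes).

Answer: PRtHYwiFNBFFhSxfXrv

Derivation:
Fragment 1: offset=14 data="jf" -> buffer=??????????????jf???
Fragment 2: offset=6 data="iFNB" -> buffer=??????iFNB????jf???
Fragment 3: offset=4 data="Yw" -> buffer=????YwiFNB????jf???
Fragment 4: offset=0 data="PRtH" -> buffer=PRtHYwiFNB????jf???
Fragment 5: offset=10 data="FayZ" -> buffer=PRtHYwiFNBFayZjf???
Fragment 6: offset=16 data="Xrv" -> buffer=PRtHYwiFNBFayZjfXrv
Fragment 7: offset=11 data="FhSx" -> buffer=PRtHYwiFNBFFhSxfXrv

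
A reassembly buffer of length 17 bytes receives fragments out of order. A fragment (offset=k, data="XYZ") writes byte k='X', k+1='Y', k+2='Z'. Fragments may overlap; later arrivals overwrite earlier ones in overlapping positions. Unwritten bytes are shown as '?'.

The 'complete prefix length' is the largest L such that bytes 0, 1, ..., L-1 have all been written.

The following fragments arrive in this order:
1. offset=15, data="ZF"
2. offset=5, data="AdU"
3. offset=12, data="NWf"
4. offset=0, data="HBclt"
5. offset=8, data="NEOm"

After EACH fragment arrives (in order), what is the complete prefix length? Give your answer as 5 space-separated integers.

Fragment 1: offset=15 data="ZF" -> buffer=???????????????ZF -> prefix_len=0
Fragment 2: offset=5 data="AdU" -> buffer=?????AdU???????ZF -> prefix_len=0
Fragment 3: offset=12 data="NWf" -> buffer=?????AdU????NWfZF -> prefix_len=0
Fragment 4: offset=0 data="HBclt" -> buffer=HBcltAdU????NWfZF -> prefix_len=8
Fragment 5: offset=8 data="NEOm" -> buffer=HBcltAdUNEOmNWfZF -> prefix_len=17

Answer: 0 0 0 8 17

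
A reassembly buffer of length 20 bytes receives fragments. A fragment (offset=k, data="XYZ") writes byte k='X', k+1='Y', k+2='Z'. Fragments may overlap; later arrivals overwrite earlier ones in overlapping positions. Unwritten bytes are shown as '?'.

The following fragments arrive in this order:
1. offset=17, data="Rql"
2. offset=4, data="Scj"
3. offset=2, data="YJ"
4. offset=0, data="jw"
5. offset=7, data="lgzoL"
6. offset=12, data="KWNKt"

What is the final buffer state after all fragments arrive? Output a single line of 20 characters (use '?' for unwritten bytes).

Fragment 1: offset=17 data="Rql" -> buffer=?????????????????Rql
Fragment 2: offset=4 data="Scj" -> buffer=????Scj??????????Rql
Fragment 3: offset=2 data="YJ" -> buffer=??YJScj??????????Rql
Fragment 4: offset=0 data="jw" -> buffer=jwYJScj??????????Rql
Fragment 5: offset=7 data="lgzoL" -> buffer=jwYJScjlgzoL?????Rql
Fragment 6: offset=12 data="KWNKt" -> buffer=jwYJScjlgzoLKWNKtRql

Answer: jwYJScjlgzoLKWNKtRql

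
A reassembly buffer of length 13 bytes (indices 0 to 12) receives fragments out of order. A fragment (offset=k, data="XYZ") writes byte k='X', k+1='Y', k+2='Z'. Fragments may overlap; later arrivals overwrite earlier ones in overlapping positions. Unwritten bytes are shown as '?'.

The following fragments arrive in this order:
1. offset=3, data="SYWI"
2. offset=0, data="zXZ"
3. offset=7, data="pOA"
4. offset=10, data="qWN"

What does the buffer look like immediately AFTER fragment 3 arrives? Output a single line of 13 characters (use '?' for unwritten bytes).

Answer: zXZSYWIpOA???

Derivation:
Fragment 1: offset=3 data="SYWI" -> buffer=???SYWI??????
Fragment 2: offset=0 data="zXZ" -> buffer=zXZSYWI??????
Fragment 3: offset=7 data="pOA" -> buffer=zXZSYWIpOA???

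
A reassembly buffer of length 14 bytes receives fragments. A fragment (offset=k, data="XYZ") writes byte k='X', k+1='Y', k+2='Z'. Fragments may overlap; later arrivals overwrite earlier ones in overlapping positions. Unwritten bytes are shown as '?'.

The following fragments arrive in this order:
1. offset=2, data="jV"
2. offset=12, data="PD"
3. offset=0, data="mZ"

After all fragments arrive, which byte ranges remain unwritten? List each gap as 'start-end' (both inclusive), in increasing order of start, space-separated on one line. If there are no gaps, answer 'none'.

Answer: 4-11

Derivation:
Fragment 1: offset=2 len=2
Fragment 2: offset=12 len=2
Fragment 3: offset=0 len=2
Gaps: 4-11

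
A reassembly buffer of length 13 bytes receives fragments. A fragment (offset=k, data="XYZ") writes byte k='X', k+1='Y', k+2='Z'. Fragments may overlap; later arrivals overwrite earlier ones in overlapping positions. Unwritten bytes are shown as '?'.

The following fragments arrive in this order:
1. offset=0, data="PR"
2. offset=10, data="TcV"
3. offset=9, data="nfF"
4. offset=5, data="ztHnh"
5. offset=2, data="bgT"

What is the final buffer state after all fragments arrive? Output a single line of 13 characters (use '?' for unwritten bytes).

Fragment 1: offset=0 data="PR" -> buffer=PR???????????
Fragment 2: offset=10 data="TcV" -> buffer=PR????????TcV
Fragment 3: offset=9 data="nfF" -> buffer=PR???????nfFV
Fragment 4: offset=5 data="ztHnh" -> buffer=PR???ztHnhfFV
Fragment 5: offset=2 data="bgT" -> buffer=PRbgTztHnhfFV

Answer: PRbgTztHnhfFV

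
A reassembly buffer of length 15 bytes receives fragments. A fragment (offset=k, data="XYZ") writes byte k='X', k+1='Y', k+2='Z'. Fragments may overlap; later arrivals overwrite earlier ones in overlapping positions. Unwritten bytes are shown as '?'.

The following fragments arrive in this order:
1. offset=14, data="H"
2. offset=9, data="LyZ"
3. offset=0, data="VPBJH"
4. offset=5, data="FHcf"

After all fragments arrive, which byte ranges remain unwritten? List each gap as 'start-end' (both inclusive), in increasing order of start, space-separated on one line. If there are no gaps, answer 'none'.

Fragment 1: offset=14 len=1
Fragment 2: offset=9 len=3
Fragment 3: offset=0 len=5
Fragment 4: offset=5 len=4
Gaps: 12-13

Answer: 12-13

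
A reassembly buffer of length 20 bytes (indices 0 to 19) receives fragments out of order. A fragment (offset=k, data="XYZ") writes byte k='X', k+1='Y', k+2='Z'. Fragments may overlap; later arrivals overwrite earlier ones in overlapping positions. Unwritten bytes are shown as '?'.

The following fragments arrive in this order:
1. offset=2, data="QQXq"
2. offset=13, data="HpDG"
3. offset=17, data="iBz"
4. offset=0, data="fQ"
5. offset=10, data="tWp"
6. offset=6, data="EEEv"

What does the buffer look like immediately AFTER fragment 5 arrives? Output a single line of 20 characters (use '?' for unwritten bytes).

Fragment 1: offset=2 data="QQXq" -> buffer=??QQXq??????????????
Fragment 2: offset=13 data="HpDG" -> buffer=??QQXq???????HpDG???
Fragment 3: offset=17 data="iBz" -> buffer=??QQXq???????HpDGiBz
Fragment 4: offset=0 data="fQ" -> buffer=fQQQXq???????HpDGiBz
Fragment 5: offset=10 data="tWp" -> buffer=fQQQXq????tWpHpDGiBz

Answer: fQQQXq????tWpHpDGiBz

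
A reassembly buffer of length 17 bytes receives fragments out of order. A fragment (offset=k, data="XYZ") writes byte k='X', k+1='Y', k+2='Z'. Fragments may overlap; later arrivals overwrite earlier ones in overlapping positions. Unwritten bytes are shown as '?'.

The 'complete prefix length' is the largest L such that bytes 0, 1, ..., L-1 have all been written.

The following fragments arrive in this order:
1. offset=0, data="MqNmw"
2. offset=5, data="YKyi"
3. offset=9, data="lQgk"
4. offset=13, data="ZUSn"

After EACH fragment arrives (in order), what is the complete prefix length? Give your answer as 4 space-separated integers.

Answer: 5 9 13 17

Derivation:
Fragment 1: offset=0 data="MqNmw" -> buffer=MqNmw???????????? -> prefix_len=5
Fragment 2: offset=5 data="YKyi" -> buffer=MqNmwYKyi???????? -> prefix_len=9
Fragment 3: offset=9 data="lQgk" -> buffer=MqNmwYKyilQgk???? -> prefix_len=13
Fragment 4: offset=13 data="ZUSn" -> buffer=MqNmwYKyilQgkZUSn -> prefix_len=17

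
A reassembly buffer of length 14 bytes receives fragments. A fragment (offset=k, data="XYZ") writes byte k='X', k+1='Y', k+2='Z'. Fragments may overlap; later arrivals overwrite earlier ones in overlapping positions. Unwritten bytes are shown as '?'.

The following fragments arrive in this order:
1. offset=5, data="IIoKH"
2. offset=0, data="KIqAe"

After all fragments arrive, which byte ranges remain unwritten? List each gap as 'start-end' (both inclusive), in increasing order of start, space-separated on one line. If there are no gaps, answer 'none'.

Fragment 1: offset=5 len=5
Fragment 2: offset=0 len=5
Gaps: 10-13

Answer: 10-13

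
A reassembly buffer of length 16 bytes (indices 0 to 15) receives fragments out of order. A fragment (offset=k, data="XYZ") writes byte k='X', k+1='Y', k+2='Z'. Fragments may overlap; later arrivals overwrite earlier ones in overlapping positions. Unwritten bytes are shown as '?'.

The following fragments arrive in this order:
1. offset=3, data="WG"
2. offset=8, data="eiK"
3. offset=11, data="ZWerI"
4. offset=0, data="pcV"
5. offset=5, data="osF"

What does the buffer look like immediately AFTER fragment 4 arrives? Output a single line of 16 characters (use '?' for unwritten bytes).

Answer: pcVWG???eiKZWerI

Derivation:
Fragment 1: offset=3 data="WG" -> buffer=???WG???????????
Fragment 2: offset=8 data="eiK" -> buffer=???WG???eiK?????
Fragment 3: offset=11 data="ZWerI" -> buffer=???WG???eiKZWerI
Fragment 4: offset=0 data="pcV" -> buffer=pcVWG???eiKZWerI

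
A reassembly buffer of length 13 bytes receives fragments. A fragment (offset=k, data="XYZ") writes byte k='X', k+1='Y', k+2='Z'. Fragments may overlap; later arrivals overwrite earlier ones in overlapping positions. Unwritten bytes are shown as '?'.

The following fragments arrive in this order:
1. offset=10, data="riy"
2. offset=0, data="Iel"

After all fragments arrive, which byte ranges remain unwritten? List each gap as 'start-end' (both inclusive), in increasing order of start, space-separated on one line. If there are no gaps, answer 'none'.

Fragment 1: offset=10 len=3
Fragment 2: offset=0 len=3
Gaps: 3-9

Answer: 3-9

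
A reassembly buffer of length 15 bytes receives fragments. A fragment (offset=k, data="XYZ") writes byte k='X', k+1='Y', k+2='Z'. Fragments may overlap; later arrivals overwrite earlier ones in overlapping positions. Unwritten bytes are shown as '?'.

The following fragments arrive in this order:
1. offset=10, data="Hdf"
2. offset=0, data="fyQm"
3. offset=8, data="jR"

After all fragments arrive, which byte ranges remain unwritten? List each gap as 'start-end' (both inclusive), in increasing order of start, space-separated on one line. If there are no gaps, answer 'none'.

Answer: 4-7 13-14

Derivation:
Fragment 1: offset=10 len=3
Fragment 2: offset=0 len=4
Fragment 3: offset=8 len=2
Gaps: 4-7 13-14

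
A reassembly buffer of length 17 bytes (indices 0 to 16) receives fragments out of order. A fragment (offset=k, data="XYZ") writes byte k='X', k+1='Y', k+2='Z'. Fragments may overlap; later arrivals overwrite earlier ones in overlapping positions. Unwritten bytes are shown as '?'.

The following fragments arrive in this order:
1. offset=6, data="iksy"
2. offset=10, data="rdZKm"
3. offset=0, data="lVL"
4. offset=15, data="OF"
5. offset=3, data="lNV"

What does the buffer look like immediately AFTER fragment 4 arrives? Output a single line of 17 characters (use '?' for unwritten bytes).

Fragment 1: offset=6 data="iksy" -> buffer=??????iksy???????
Fragment 2: offset=10 data="rdZKm" -> buffer=??????iksyrdZKm??
Fragment 3: offset=0 data="lVL" -> buffer=lVL???iksyrdZKm??
Fragment 4: offset=15 data="OF" -> buffer=lVL???iksyrdZKmOF

Answer: lVL???iksyrdZKmOF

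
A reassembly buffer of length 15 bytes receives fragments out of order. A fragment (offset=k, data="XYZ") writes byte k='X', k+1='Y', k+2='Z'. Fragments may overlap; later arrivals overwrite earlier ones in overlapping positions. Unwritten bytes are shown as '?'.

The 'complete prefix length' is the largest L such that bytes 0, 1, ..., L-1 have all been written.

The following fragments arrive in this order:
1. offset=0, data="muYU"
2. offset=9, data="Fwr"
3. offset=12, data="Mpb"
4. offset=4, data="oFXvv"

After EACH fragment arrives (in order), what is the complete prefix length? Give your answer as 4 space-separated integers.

Answer: 4 4 4 15

Derivation:
Fragment 1: offset=0 data="muYU" -> buffer=muYU??????????? -> prefix_len=4
Fragment 2: offset=9 data="Fwr" -> buffer=muYU?????Fwr??? -> prefix_len=4
Fragment 3: offset=12 data="Mpb" -> buffer=muYU?????FwrMpb -> prefix_len=4
Fragment 4: offset=4 data="oFXvv" -> buffer=muYUoFXvvFwrMpb -> prefix_len=15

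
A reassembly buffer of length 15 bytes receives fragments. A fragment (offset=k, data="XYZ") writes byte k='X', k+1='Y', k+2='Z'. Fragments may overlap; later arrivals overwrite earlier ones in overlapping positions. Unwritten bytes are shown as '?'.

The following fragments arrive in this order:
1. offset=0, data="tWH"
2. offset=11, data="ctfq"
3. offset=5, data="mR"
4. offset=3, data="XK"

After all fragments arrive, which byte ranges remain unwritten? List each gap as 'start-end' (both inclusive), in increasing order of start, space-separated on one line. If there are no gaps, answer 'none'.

Fragment 1: offset=0 len=3
Fragment 2: offset=11 len=4
Fragment 3: offset=5 len=2
Fragment 4: offset=3 len=2
Gaps: 7-10

Answer: 7-10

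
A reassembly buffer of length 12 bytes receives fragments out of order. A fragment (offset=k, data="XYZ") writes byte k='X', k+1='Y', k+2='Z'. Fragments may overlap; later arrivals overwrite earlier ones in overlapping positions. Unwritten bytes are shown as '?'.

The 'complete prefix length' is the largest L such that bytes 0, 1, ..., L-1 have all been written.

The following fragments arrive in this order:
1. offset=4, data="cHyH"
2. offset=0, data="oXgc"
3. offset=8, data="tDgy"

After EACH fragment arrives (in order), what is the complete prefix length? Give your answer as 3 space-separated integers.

Fragment 1: offset=4 data="cHyH" -> buffer=????cHyH???? -> prefix_len=0
Fragment 2: offset=0 data="oXgc" -> buffer=oXgccHyH???? -> prefix_len=8
Fragment 3: offset=8 data="tDgy" -> buffer=oXgccHyHtDgy -> prefix_len=12

Answer: 0 8 12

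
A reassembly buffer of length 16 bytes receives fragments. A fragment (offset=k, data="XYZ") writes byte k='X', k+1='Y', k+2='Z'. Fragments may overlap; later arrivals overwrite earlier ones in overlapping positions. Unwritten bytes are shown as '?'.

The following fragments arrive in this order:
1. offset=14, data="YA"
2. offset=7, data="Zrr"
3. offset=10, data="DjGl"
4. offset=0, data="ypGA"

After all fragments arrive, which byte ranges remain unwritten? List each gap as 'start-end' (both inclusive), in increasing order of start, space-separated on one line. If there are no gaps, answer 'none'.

Fragment 1: offset=14 len=2
Fragment 2: offset=7 len=3
Fragment 3: offset=10 len=4
Fragment 4: offset=0 len=4
Gaps: 4-6

Answer: 4-6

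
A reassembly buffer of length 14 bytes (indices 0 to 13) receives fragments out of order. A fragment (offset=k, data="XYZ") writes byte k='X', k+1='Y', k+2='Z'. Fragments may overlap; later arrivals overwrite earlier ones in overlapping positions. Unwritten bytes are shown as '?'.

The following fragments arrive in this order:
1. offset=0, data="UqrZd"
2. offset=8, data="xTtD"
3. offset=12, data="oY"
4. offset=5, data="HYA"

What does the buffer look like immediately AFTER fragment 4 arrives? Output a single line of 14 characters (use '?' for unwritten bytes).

Fragment 1: offset=0 data="UqrZd" -> buffer=UqrZd?????????
Fragment 2: offset=8 data="xTtD" -> buffer=UqrZd???xTtD??
Fragment 3: offset=12 data="oY" -> buffer=UqrZd???xTtDoY
Fragment 4: offset=5 data="HYA" -> buffer=UqrZdHYAxTtDoY

Answer: UqrZdHYAxTtDoY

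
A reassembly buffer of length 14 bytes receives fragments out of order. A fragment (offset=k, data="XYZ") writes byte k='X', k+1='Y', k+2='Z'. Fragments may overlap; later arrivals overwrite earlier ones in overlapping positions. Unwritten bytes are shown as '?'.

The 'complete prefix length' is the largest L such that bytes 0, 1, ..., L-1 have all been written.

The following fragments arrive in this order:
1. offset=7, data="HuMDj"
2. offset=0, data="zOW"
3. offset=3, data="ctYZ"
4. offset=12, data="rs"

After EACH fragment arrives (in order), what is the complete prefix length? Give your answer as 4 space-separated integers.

Fragment 1: offset=7 data="HuMDj" -> buffer=???????HuMDj?? -> prefix_len=0
Fragment 2: offset=0 data="zOW" -> buffer=zOW????HuMDj?? -> prefix_len=3
Fragment 3: offset=3 data="ctYZ" -> buffer=zOWctYZHuMDj?? -> prefix_len=12
Fragment 4: offset=12 data="rs" -> buffer=zOWctYZHuMDjrs -> prefix_len=14

Answer: 0 3 12 14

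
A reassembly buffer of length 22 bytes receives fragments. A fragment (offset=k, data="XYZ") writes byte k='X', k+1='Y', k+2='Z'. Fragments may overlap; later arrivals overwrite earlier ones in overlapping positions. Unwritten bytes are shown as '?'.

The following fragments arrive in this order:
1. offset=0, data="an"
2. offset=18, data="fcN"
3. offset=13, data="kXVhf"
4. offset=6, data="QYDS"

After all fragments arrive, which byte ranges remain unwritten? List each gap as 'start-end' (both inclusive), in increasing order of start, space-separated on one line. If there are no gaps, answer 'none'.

Fragment 1: offset=0 len=2
Fragment 2: offset=18 len=3
Fragment 3: offset=13 len=5
Fragment 4: offset=6 len=4
Gaps: 2-5 10-12 21-21

Answer: 2-5 10-12 21-21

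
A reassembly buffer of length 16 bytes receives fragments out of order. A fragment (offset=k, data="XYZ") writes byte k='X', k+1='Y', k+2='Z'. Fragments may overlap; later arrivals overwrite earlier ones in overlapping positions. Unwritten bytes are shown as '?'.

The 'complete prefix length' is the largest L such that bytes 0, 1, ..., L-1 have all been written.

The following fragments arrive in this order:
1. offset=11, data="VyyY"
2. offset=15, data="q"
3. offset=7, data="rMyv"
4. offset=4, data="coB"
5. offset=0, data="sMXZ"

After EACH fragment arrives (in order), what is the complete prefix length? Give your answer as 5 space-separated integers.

Answer: 0 0 0 0 16

Derivation:
Fragment 1: offset=11 data="VyyY" -> buffer=???????????VyyY? -> prefix_len=0
Fragment 2: offset=15 data="q" -> buffer=???????????VyyYq -> prefix_len=0
Fragment 3: offset=7 data="rMyv" -> buffer=???????rMyvVyyYq -> prefix_len=0
Fragment 4: offset=4 data="coB" -> buffer=????coBrMyvVyyYq -> prefix_len=0
Fragment 5: offset=0 data="sMXZ" -> buffer=sMXZcoBrMyvVyyYq -> prefix_len=16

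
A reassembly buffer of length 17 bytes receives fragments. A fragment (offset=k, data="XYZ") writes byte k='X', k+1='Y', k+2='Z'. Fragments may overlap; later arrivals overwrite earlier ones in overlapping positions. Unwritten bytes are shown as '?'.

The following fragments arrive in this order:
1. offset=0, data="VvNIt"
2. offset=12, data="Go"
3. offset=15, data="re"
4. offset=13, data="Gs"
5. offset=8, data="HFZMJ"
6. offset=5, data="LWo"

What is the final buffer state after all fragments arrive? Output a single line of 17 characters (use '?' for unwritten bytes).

Answer: VvNItLWoHFZMJGsre

Derivation:
Fragment 1: offset=0 data="VvNIt" -> buffer=VvNIt????????????
Fragment 2: offset=12 data="Go" -> buffer=VvNIt???????Go???
Fragment 3: offset=15 data="re" -> buffer=VvNIt???????Go?re
Fragment 4: offset=13 data="Gs" -> buffer=VvNIt???????GGsre
Fragment 5: offset=8 data="HFZMJ" -> buffer=VvNIt???HFZMJGsre
Fragment 6: offset=5 data="LWo" -> buffer=VvNItLWoHFZMJGsre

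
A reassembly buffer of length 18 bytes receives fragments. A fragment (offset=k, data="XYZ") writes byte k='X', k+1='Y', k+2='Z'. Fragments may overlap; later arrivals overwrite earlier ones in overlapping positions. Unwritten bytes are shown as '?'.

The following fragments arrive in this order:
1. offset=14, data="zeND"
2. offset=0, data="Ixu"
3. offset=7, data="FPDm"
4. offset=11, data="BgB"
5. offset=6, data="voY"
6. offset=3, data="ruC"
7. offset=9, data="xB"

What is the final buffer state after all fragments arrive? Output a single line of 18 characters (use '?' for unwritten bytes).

Answer: IxuruCvoYxBBgBzeND

Derivation:
Fragment 1: offset=14 data="zeND" -> buffer=??????????????zeND
Fragment 2: offset=0 data="Ixu" -> buffer=Ixu???????????zeND
Fragment 3: offset=7 data="FPDm" -> buffer=Ixu????FPDm???zeND
Fragment 4: offset=11 data="BgB" -> buffer=Ixu????FPDmBgBzeND
Fragment 5: offset=6 data="voY" -> buffer=Ixu???voYDmBgBzeND
Fragment 6: offset=3 data="ruC" -> buffer=IxuruCvoYDmBgBzeND
Fragment 7: offset=9 data="xB" -> buffer=IxuruCvoYxBBgBzeND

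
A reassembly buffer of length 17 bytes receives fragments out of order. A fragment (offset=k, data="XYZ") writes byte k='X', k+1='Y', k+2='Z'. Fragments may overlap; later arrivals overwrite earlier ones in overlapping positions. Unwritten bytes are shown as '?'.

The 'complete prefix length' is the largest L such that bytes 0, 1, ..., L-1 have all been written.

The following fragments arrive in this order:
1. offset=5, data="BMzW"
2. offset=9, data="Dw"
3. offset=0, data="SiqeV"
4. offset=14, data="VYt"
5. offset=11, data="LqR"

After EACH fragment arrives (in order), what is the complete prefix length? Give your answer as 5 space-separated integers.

Fragment 1: offset=5 data="BMzW" -> buffer=?????BMzW???????? -> prefix_len=0
Fragment 2: offset=9 data="Dw" -> buffer=?????BMzWDw?????? -> prefix_len=0
Fragment 3: offset=0 data="SiqeV" -> buffer=SiqeVBMzWDw?????? -> prefix_len=11
Fragment 4: offset=14 data="VYt" -> buffer=SiqeVBMzWDw???VYt -> prefix_len=11
Fragment 5: offset=11 data="LqR" -> buffer=SiqeVBMzWDwLqRVYt -> prefix_len=17

Answer: 0 0 11 11 17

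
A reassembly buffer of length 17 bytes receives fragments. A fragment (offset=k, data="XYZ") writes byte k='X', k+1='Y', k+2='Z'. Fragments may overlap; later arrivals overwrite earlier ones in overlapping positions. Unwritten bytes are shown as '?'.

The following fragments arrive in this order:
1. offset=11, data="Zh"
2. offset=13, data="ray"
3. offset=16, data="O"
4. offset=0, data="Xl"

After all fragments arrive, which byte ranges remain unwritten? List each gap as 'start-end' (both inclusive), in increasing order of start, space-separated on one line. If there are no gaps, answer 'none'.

Answer: 2-10

Derivation:
Fragment 1: offset=11 len=2
Fragment 2: offset=13 len=3
Fragment 3: offset=16 len=1
Fragment 4: offset=0 len=2
Gaps: 2-10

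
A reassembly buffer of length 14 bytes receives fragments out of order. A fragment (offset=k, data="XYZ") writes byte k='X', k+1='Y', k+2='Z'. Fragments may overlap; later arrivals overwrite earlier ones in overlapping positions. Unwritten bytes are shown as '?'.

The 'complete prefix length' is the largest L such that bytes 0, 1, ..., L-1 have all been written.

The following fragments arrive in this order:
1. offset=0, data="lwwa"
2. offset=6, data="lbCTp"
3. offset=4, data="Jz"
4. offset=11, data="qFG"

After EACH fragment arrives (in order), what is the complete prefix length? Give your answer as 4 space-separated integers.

Fragment 1: offset=0 data="lwwa" -> buffer=lwwa?????????? -> prefix_len=4
Fragment 2: offset=6 data="lbCTp" -> buffer=lwwa??lbCTp??? -> prefix_len=4
Fragment 3: offset=4 data="Jz" -> buffer=lwwaJzlbCTp??? -> prefix_len=11
Fragment 4: offset=11 data="qFG" -> buffer=lwwaJzlbCTpqFG -> prefix_len=14

Answer: 4 4 11 14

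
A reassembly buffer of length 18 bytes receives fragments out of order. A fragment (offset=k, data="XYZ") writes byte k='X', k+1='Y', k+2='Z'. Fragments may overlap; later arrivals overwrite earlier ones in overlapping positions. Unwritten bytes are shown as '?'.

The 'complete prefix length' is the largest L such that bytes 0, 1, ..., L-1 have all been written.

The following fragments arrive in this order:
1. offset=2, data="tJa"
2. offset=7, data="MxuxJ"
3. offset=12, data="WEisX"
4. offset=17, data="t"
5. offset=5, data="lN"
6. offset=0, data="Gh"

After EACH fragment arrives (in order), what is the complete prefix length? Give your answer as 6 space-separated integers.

Answer: 0 0 0 0 0 18

Derivation:
Fragment 1: offset=2 data="tJa" -> buffer=??tJa????????????? -> prefix_len=0
Fragment 2: offset=7 data="MxuxJ" -> buffer=??tJa??MxuxJ?????? -> prefix_len=0
Fragment 3: offset=12 data="WEisX" -> buffer=??tJa??MxuxJWEisX? -> prefix_len=0
Fragment 4: offset=17 data="t" -> buffer=??tJa??MxuxJWEisXt -> prefix_len=0
Fragment 5: offset=5 data="lN" -> buffer=??tJalNMxuxJWEisXt -> prefix_len=0
Fragment 6: offset=0 data="Gh" -> buffer=GhtJalNMxuxJWEisXt -> prefix_len=18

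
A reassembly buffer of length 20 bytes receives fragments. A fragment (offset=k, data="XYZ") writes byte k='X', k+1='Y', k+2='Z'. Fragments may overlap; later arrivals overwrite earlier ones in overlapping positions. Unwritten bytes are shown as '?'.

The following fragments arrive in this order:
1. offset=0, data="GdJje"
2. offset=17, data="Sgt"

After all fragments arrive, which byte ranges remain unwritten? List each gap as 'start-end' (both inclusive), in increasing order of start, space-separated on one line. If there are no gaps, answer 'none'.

Answer: 5-16

Derivation:
Fragment 1: offset=0 len=5
Fragment 2: offset=17 len=3
Gaps: 5-16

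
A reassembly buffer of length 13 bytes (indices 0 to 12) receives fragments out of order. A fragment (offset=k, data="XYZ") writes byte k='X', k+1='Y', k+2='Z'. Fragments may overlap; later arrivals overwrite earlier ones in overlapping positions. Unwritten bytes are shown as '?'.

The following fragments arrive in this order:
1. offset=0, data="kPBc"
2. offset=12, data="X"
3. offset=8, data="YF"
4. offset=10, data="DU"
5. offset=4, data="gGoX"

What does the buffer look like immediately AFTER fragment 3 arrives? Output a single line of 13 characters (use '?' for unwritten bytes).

Answer: kPBc????YF??X

Derivation:
Fragment 1: offset=0 data="kPBc" -> buffer=kPBc?????????
Fragment 2: offset=12 data="X" -> buffer=kPBc????????X
Fragment 3: offset=8 data="YF" -> buffer=kPBc????YF??X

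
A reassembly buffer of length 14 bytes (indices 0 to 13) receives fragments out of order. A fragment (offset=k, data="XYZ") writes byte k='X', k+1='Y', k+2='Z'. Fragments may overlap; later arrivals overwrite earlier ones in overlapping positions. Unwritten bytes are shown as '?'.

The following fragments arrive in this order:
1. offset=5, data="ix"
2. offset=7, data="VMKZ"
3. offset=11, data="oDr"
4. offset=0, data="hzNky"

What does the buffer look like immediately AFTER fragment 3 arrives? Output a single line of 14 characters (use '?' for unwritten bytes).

Answer: ?????ixVMKZoDr

Derivation:
Fragment 1: offset=5 data="ix" -> buffer=?????ix???????
Fragment 2: offset=7 data="VMKZ" -> buffer=?????ixVMKZ???
Fragment 3: offset=11 data="oDr" -> buffer=?????ixVMKZoDr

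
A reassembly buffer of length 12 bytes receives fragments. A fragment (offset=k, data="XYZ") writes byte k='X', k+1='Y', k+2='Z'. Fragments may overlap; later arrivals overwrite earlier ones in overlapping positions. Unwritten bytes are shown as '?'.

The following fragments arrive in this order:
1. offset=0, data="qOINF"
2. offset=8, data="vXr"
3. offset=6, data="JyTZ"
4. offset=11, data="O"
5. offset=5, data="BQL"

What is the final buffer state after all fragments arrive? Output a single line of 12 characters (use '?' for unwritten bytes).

Answer: qOINFBQLTZrO

Derivation:
Fragment 1: offset=0 data="qOINF" -> buffer=qOINF???????
Fragment 2: offset=8 data="vXr" -> buffer=qOINF???vXr?
Fragment 3: offset=6 data="JyTZ" -> buffer=qOINF?JyTZr?
Fragment 4: offset=11 data="O" -> buffer=qOINF?JyTZrO
Fragment 5: offset=5 data="BQL" -> buffer=qOINFBQLTZrO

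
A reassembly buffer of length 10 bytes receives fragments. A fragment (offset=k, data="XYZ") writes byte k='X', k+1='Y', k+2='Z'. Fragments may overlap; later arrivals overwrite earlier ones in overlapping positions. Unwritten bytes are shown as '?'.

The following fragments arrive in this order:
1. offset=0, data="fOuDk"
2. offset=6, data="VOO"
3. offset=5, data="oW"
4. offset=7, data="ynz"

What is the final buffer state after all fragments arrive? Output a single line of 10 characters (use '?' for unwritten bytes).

Fragment 1: offset=0 data="fOuDk" -> buffer=fOuDk?????
Fragment 2: offset=6 data="VOO" -> buffer=fOuDk?VOO?
Fragment 3: offset=5 data="oW" -> buffer=fOuDkoWOO?
Fragment 4: offset=7 data="ynz" -> buffer=fOuDkoWynz

Answer: fOuDkoWynz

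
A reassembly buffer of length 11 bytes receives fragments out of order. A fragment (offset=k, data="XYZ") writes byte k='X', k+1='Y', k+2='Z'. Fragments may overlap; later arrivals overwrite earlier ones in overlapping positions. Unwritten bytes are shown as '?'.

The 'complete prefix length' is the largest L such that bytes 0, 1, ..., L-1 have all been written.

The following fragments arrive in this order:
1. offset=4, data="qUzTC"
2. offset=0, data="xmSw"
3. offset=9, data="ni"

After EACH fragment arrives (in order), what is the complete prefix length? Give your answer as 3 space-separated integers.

Fragment 1: offset=4 data="qUzTC" -> buffer=????qUzTC?? -> prefix_len=0
Fragment 2: offset=0 data="xmSw" -> buffer=xmSwqUzTC?? -> prefix_len=9
Fragment 3: offset=9 data="ni" -> buffer=xmSwqUzTCni -> prefix_len=11

Answer: 0 9 11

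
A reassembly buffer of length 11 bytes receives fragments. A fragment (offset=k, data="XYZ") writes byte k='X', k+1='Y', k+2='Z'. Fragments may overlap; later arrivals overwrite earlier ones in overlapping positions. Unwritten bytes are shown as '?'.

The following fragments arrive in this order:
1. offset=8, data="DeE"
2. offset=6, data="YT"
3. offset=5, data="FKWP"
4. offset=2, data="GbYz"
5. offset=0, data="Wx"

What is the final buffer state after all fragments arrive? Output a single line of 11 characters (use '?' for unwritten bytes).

Fragment 1: offset=8 data="DeE" -> buffer=????????DeE
Fragment 2: offset=6 data="YT" -> buffer=??????YTDeE
Fragment 3: offset=5 data="FKWP" -> buffer=?????FKWPeE
Fragment 4: offset=2 data="GbYz" -> buffer=??GbYzKWPeE
Fragment 5: offset=0 data="Wx" -> buffer=WxGbYzKWPeE

Answer: WxGbYzKWPeE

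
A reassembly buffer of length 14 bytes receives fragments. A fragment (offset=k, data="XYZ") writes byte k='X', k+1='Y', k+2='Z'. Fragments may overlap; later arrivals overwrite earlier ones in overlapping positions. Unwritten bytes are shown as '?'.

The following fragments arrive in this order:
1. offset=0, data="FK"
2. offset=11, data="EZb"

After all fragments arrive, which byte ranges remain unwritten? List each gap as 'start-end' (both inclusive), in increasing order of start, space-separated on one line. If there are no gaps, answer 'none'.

Fragment 1: offset=0 len=2
Fragment 2: offset=11 len=3
Gaps: 2-10

Answer: 2-10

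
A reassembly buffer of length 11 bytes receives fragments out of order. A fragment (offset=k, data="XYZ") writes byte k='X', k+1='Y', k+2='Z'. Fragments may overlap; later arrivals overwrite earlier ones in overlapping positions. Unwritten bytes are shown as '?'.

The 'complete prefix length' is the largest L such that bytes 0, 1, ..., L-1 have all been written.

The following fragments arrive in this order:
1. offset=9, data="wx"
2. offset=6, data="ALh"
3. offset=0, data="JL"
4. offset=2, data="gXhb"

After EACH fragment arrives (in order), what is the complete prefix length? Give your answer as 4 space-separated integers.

Fragment 1: offset=9 data="wx" -> buffer=?????????wx -> prefix_len=0
Fragment 2: offset=6 data="ALh" -> buffer=??????ALhwx -> prefix_len=0
Fragment 3: offset=0 data="JL" -> buffer=JL????ALhwx -> prefix_len=2
Fragment 4: offset=2 data="gXhb" -> buffer=JLgXhbALhwx -> prefix_len=11

Answer: 0 0 2 11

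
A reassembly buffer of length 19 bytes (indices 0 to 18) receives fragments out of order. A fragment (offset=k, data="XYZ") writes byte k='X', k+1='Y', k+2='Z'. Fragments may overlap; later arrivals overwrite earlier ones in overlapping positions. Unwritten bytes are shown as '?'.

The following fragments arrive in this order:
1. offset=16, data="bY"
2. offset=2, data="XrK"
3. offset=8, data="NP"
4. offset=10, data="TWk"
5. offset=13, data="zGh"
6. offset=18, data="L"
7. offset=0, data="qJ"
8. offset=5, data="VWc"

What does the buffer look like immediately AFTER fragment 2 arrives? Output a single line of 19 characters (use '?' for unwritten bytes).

Answer: ??XrK???????????bY?

Derivation:
Fragment 1: offset=16 data="bY" -> buffer=????????????????bY?
Fragment 2: offset=2 data="XrK" -> buffer=??XrK???????????bY?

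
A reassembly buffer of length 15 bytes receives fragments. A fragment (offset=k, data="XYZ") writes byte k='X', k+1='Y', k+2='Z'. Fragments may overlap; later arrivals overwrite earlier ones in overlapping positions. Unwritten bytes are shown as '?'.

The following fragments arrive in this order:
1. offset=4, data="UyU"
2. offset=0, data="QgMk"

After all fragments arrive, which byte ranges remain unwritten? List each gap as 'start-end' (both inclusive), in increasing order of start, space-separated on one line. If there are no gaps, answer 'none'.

Fragment 1: offset=4 len=3
Fragment 2: offset=0 len=4
Gaps: 7-14

Answer: 7-14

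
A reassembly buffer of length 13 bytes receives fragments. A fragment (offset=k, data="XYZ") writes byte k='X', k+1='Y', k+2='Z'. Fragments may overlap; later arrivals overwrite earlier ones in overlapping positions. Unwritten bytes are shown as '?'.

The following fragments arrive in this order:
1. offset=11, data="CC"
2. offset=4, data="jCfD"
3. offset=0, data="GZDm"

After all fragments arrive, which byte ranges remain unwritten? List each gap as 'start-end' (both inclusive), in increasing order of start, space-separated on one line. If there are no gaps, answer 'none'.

Fragment 1: offset=11 len=2
Fragment 2: offset=4 len=4
Fragment 3: offset=0 len=4
Gaps: 8-10

Answer: 8-10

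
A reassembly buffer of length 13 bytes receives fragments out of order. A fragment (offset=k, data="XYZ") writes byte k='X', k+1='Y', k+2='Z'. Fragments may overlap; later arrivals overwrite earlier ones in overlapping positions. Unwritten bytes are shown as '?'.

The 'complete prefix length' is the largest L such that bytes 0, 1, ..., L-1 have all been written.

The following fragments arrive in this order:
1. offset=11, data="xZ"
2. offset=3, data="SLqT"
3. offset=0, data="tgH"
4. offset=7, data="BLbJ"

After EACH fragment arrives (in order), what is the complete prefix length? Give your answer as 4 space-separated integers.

Answer: 0 0 7 13

Derivation:
Fragment 1: offset=11 data="xZ" -> buffer=???????????xZ -> prefix_len=0
Fragment 2: offset=3 data="SLqT" -> buffer=???SLqT????xZ -> prefix_len=0
Fragment 3: offset=0 data="tgH" -> buffer=tgHSLqT????xZ -> prefix_len=7
Fragment 4: offset=7 data="BLbJ" -> buffer=tgHSLqTBLbJxZ -> prefix_len=13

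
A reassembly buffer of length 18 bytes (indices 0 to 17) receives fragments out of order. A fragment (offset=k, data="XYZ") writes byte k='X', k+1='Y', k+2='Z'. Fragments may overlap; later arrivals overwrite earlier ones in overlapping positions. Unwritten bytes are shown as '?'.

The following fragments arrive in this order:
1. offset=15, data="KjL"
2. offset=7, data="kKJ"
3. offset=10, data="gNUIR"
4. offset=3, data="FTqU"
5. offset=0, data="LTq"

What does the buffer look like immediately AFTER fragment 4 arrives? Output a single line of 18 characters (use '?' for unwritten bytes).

Fragment 1: offset=15 data="KjL" -> buffer=???????????????KjL
Fragment 2: offset=7 data="kKJ" -> buffer=???????kKJ?????KjL
Fragment 3: offset=10 data="gNUIR" -> buffer=???????kKJgNUIRKjL
Fragment 4: offset=3 data="FTqU" -> buffer=???FTqUkKJgNUIRKjL

Answer: ???FTqUkKJgNUIRKjL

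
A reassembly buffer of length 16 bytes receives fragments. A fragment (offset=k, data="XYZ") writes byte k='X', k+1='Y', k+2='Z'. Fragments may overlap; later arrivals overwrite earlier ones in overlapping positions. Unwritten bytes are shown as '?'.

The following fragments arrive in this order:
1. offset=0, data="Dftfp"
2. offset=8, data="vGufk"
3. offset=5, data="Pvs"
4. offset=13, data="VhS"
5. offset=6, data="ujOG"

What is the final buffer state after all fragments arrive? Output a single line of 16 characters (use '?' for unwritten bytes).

Answer: DftfpPujOGufkVhS

Derivation:
Fragment 1: offset=0 data="Dftfp" -> buffer=Dftfp???????????
Fragment 2: offset=8 data="vGufk" -> buffer=Dftfp???vGufk???
Fragment 3: offset=5 data="Pvs" -> buffer=DftfpPvsvGufk???
Fragment 4: offset=13 data="VhS" -> buffer=DftfpPvsvGufkVhS
Fragment 5: offset=6 data="ujOG" -> buffer=DftfpPujOGufkVhS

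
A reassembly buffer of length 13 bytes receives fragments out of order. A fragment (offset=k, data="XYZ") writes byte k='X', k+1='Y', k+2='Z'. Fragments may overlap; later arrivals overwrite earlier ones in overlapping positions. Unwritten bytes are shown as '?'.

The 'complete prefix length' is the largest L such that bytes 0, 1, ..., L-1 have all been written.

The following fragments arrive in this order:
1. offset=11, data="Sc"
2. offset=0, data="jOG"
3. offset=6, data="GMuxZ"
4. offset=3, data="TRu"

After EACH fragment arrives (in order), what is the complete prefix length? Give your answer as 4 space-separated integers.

Answer: 0 3 3 13

Derivation:
Fragment 1: offset=11 data="Sc" -> buffer=???????????Sc -> prefix_len=0
Fragment 2: offset=0 data="jOG" -> buffer=jOG????????Sc -> prefix_len=3
Fragment 3: offset=6 data="GMuxZ" -> buffer=jOG???GMuxZSc -> prefix_len=3
Fragment 4: offset=3 data="TRu" -> buffer=jOGTRuGMuxZSc -> prefix_len=13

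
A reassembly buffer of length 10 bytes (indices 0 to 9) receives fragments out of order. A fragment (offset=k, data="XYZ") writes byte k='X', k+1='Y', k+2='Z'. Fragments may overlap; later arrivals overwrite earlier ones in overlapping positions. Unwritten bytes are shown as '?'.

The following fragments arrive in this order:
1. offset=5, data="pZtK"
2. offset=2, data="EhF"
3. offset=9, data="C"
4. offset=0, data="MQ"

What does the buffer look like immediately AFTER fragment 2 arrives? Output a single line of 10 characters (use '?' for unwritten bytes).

Answer: ??EhFpZtK?

Derivation:
Fragment 1: offset=5 data="pZtK" -> buffer=?????pZtK?
Fragment 2: offset=2 data="EhF" -> buffer=??EhFpZtK?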